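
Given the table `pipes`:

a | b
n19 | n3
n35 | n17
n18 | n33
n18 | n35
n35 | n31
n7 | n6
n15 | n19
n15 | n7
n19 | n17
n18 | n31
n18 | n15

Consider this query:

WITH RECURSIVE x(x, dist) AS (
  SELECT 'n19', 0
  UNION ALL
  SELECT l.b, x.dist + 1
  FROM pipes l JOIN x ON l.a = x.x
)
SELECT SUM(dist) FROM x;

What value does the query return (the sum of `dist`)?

2

Base: (n19, dist=0).
Iteration 1: edges from {n19} -> (n17, dist=1), (n3, dist=1).
Iteration 2: no outgoing edges from {n17,n3}; recursion stops.
SUM(dist) = 0 + 1 + 1 = 2.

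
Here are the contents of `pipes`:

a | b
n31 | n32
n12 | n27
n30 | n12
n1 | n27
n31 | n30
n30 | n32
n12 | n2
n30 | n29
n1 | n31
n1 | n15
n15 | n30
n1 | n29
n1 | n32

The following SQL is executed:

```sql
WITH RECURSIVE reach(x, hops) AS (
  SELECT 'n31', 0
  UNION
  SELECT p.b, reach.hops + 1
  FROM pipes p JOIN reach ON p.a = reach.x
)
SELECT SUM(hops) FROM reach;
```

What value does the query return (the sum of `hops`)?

14

Base: (n31, hops=0).
Iteration 1: edges from {n31} -> (n30, hops=1), (n32, hops=1).
Iteration 2: edges from {n30,n32} -> (n12, hops=2), (n29, hops=2), (n32, hops=2).
Iteration 3: edges from {n12,n29,n32} -> (n2, hops=3), (n27, hops=3).
Iteration 4: no outgoing edges from {n2,n27}; recursion stops.
SUM(hops) = 0 + 1 + 1 + 2 + 2 + 2 + 3 + 3 = 14.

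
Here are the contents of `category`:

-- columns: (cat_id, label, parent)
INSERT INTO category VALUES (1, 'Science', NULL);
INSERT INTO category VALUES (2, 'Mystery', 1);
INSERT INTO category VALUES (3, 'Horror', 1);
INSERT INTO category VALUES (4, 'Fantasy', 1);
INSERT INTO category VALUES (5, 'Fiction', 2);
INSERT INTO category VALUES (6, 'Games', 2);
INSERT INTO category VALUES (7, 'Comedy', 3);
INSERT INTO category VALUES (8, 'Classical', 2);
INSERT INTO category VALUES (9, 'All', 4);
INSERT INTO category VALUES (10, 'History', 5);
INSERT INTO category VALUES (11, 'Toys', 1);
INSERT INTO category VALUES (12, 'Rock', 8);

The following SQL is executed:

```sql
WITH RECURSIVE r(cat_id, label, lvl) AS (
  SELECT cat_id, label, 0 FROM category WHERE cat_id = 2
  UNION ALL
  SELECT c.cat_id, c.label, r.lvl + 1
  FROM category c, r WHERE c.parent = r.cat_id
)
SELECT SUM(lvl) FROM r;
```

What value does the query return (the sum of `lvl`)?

Base: cat_id=2 (Mystery) at lvl 0.
Iteration 1: rows with parent in {2} -> Fiction (id 5, lvl 1), Games (id 6, lvl 1), Classical (id 8, lvl 1).
Iteration 2: rows with parent in {5,6,8} -> History (id 10, lvl 2), Rock (id 12, lvl 2).
Iteration 3: no rows with parent in {10,12}; recursion stops.
SUM(lvl) = 0 + 1 + 1 + 1 + 2 + 2 = 7.

7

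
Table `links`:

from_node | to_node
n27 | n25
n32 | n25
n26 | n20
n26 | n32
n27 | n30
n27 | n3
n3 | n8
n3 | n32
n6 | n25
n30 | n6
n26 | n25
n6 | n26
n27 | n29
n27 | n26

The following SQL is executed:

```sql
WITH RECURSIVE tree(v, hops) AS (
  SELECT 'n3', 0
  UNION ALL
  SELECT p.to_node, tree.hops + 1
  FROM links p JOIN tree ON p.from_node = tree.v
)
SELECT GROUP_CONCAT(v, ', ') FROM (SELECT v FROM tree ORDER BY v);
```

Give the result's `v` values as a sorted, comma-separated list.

n25, n3, n32, n8

Base: (n3, hops=0).
Iteration 1: edges from {n3} -> (n32, hops=1), (n8, hops=1).
Iteration 2: edges from {n32,n8} -> (n25, hops=2).
Iteration 3: no outgoing edges from {n25}; recursion stops.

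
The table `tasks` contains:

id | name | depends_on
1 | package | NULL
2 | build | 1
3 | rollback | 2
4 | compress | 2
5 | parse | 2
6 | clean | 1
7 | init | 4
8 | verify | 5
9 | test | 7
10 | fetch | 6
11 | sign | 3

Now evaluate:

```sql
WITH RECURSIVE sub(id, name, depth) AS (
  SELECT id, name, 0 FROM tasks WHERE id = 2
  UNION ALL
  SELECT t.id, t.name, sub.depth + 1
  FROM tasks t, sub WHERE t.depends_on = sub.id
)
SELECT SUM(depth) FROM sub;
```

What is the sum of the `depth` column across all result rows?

Base: id=2 (build) at depth 0.
Iteration 1: rows with depends_on in {2} -> rollback (id 3, depth 1), compress (id 4, depth 1), parse (id 5, depth 1).
Iteration 2: rows with depends_on in {3,4,5} -> init (id 7, depth 2), verify (id 8, depth 2), sign (id 11, depth 2).
Iteration 3: rows with depends_on in {7,8,11} -> test (id 9, depth 3).
Iteration 4: no rows with depends_on in {9}; recursion stops.
SUM(depth) = 0 + 1 + 1 + 1 + 2 + 2 + 2 + 3 = 12.

12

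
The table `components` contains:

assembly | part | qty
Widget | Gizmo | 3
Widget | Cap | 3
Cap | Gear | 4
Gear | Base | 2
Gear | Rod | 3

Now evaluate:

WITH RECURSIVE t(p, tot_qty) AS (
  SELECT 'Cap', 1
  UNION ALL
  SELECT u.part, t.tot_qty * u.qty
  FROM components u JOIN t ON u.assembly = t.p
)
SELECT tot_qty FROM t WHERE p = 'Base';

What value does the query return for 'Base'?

Base: (Cap, tot_qty=1).
Iteration 1: components of {Cap} -> Gear = 1*4 = 4.
Iteration 2: components of {Gear} -> Base = 4*2 = 8, Rod = 4*3 = 12.
Iteration 3: no further components; recursion stops.

8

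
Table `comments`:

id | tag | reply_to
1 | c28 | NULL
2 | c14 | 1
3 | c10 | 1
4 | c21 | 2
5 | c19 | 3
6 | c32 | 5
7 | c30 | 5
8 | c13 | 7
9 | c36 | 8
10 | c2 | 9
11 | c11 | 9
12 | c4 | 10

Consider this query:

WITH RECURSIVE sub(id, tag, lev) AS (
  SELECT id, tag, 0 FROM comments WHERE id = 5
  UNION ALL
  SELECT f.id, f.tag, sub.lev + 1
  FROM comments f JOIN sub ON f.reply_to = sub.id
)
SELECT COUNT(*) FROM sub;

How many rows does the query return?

8

Base: id=5 (c19) at lev 0.
Iteration 1: rows with reply_to in {5} -> c32 (id 6, lev 1), c30 (id 7, lev 1).
Iteration 2: rows with reply_to in {6,7} -> c13 (id 8, lev 2).
Iteration 3: rows with reply_to in {8} -> c36 (id 9, lev 3).
Iteration 4: rows with reply_to in {9} -> c2 (id 10, lev 4), c11 (id 11, lev 4).
Iteration 5: rows with reply_to in {10,11} -> c4 (id 12, lev 5).
Iteration 6: no rows with reply_to in {12}; recursion stops.
Total rows emitted: 8.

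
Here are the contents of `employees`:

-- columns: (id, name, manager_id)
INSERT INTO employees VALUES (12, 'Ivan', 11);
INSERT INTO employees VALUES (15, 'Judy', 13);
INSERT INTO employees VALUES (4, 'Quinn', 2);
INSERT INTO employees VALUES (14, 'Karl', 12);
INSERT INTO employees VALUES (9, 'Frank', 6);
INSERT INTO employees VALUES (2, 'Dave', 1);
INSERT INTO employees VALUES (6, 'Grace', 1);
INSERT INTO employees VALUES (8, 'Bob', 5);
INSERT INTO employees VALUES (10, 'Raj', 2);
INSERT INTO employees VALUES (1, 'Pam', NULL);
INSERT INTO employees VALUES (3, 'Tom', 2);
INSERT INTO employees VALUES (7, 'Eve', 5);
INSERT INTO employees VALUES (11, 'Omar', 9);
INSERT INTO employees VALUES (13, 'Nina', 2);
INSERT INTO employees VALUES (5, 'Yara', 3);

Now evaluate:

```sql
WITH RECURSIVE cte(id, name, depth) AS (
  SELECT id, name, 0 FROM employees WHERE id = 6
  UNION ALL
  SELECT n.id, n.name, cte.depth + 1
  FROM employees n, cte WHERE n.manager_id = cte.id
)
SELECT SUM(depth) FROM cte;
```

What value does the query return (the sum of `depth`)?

10

Base: id=6 (Grace) at depth 0.
Iteration 1: rows with manager_id in {6} -> Frank (id 9, depth 1).
Iteration 2: rows with manager_id in {9} -> Omar (id 11, depth 2).
Iteration 3: rows with manager_id in {11} -> Ivan (id 12, depth 3).
Iteration 4: rows with manager_id in {12} -> Karl (id 14, depth 4).
Iteration 5: no rows with manager_id in {14}; recursion stops.
SUM(depth) = 0 + 1 + 2 + 3 + 4 = 10.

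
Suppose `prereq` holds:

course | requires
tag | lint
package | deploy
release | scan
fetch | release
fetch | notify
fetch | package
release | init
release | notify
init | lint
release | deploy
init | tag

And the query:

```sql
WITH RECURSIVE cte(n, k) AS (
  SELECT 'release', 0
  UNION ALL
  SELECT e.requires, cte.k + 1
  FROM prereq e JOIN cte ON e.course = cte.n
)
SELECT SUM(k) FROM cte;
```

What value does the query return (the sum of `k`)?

11

Base: (release, k=0).
Iteration 1: edges from {release} -> (deploy, k=1), (init, k=1), (notify, k=1), (scan, k=1).
Iteration 2: edges from {deploy,init,notify,scan} -> (lint, k=2), (tag, k=2).
Iteration 3: edges from {lint,tag} -> (lint, k=3).
Iteration 4: no outgoing edges from {lint}; recursion stops.
SUM(k) = 0 + 1 + 1 + 1 + 1 + 2 + 2 + 3 = 11.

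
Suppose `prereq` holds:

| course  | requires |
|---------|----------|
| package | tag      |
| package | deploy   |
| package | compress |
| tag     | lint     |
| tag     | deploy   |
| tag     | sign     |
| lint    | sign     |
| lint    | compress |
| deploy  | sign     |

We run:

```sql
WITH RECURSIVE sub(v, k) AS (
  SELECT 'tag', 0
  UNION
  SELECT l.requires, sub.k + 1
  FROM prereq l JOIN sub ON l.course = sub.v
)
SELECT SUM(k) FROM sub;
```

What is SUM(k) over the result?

Base: (tag, k=0).
Iteration 1: edges from {tag} -> (deploy, k=1), (lint, k=1), (sign, k=1).
Iteration 2: edges from {deploy,lint,sign} -> (compress, k=2), (sign, k=2). [UNION drops 1 duplicate row(s)]
Iteration 3: no outgoing edges from {compress,sign}; recursion stops.
SUM(k) = 0 + 1 + 1 + 1 + 2 + 2 = 7.

7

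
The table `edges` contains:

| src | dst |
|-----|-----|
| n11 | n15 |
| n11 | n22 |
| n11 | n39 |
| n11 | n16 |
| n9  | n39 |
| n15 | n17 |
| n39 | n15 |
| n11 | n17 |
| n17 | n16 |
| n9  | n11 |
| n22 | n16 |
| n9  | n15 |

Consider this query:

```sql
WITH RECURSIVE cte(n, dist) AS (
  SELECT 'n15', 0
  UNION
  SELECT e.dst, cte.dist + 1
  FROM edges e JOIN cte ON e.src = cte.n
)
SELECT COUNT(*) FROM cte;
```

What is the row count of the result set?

Base: (n15, dist=0).
Iteration 1: edges from {n15} -> (n17, dist=1).
Iteration 2: edges from {n17} -> (n16, dist=2).
Iteration 3: no outgoing edges from {n16}; recursion stops.
Total rows emitted: 3.

3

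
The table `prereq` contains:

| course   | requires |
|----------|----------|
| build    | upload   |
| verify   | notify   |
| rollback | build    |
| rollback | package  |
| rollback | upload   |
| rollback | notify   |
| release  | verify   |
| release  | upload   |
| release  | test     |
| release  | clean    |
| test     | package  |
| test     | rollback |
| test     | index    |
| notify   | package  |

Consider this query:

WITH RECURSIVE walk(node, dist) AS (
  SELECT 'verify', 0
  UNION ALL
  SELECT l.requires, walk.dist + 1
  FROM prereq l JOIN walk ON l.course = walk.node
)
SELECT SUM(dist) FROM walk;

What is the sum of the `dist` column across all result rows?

Base: (verify, dist=0).
Iteration 1: edges from {verify} -> (notify, dist=1).
Iteration 2: edges from {notify} -> (package, dist=2).
Iteration 3: no outgoing edges from {package}; recursion stops.
SUM(dist) = 0 + 1 + 2 = 3.

3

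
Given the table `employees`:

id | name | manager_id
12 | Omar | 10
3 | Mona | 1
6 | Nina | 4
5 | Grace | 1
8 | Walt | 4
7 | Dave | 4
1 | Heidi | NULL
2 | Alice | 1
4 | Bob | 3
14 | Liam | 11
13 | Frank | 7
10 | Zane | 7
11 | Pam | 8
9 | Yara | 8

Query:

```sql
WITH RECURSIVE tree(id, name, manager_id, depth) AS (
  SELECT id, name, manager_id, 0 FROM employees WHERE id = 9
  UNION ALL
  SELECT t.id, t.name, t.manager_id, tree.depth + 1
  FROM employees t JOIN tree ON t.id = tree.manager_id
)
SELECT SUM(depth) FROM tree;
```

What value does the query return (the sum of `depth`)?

10

Base: id=9 (Yara), manager_id=8, depth 0.
Iteration 1: join on id=8 -> Walt (id 8, manager_id=4, depth 1).
Iteration 2: join on id=4 -> Bob (id 4, manager_id=3, depth 2).
Iteration 3: join on id=3 -> Mona (id 3, manager_id=1, depth 3).
Iteration 4: join on id=1 -> Heidi (id 1, manager_id=NULL, depth 4).
Iteration 5: manager_id is NULL; no match; recursion stops.
SUM(depth) = 0 + 1 + 2 + 3 + 4 = 10.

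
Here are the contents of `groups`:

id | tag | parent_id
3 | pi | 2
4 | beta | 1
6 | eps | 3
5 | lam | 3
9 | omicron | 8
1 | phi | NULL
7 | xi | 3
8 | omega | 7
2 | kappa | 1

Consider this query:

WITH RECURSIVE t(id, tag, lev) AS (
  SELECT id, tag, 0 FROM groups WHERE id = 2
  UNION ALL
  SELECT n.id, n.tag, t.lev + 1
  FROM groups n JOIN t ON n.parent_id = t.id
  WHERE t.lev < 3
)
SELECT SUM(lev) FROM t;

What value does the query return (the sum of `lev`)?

Base: id=2 (kappa) at lev 0.
Iteration 1: rows with parent_id in {2} -> pi (id 3, lev 1).
Iteration 2: rows with parent_id in {3} -> lam (id 5, lev 2), eps (id 6, lev 2), xi (id 7, lev 2).
Iteration 3: rows with parent_id in {5,6,7} -> omega (id 8, lev 3).
Iteration 4: lev < 3 fails for all current rows; recursion stops.
SUM(lev) = 0 + 1 + 2 + 2 + 2 + 3 = 10.

10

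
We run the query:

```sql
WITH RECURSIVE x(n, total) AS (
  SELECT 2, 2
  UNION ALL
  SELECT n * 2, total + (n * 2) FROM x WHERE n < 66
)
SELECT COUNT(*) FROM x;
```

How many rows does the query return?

7

Base: n=2, total=2.
Iteration 1: 2 < 66 holds -> n = 2 * 2 = 4, total = 2 + 4 = 6.
Iteration 2: 4 < 66 holds -> n = 4 * 2 = 8, total = 6 + 8 = 14.
Iteration 3: 8 < 66 holds -> n = 8 * 2 = 16, total = 14 + 16 = 30.
Iteration 4: 16 < 66 holds -> n = 16 * 2 = 32, total = 30 + 32 = 62.
Iteration 5: 32 < 66 holds -> n = 32 * 2 = 64, total = 62 + 64 = 126.
Iteration 6: 64 < 66 holds -> n = 64 * 2 = 128, total = 126 + 128 = 254.
Iteration 7: 128 < 66 fails; recursion stops.
Total rows emitted: 7.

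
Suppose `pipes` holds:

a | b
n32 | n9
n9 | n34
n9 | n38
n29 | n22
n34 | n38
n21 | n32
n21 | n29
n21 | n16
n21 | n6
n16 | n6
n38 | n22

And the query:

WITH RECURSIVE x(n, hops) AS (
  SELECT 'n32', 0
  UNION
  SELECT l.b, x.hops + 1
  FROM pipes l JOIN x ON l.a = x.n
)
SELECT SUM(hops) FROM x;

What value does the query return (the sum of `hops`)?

15

Base: (n32, hops=0).
Iteration 1: edges from {n32} -> (n9, hops=1).
Iteration 2: edges from {n9} -> (n34, hops=2), (n38, hops=2).
Iteration 3: edges from {n34,n38} -> (n22, hops=3), (n38, hops=3).
Iteration 4: edges from {n22,n38} -> (n22, hops=4).
Iteration 5: no outgoing edges from {n22}; recursion stops.
SUM(hops) = 0 + 1 + 2 + 2 + 3 + 3 + 4 = 15.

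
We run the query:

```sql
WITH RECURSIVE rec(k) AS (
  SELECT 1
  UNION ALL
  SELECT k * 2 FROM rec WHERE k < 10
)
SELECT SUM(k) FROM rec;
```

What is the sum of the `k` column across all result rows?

31

Base: k=1.
Iteration 1: 1 < 10 holds -> k = 1 * 2 = 2.
Iteration 2: 2 < 10 holds -> k = 2 * 2 = 4.
Iteration 3: 4 < 10 holds -> k = 4 * 2 = 8.
Iteration 4: 8 < 10 holds -> k = 8 * 2 = 16.
Iteration 5: 16 < 10 fails; recursion stops.
SUM(k) = 1 + 2 + 4 + 8 + 16 = 31.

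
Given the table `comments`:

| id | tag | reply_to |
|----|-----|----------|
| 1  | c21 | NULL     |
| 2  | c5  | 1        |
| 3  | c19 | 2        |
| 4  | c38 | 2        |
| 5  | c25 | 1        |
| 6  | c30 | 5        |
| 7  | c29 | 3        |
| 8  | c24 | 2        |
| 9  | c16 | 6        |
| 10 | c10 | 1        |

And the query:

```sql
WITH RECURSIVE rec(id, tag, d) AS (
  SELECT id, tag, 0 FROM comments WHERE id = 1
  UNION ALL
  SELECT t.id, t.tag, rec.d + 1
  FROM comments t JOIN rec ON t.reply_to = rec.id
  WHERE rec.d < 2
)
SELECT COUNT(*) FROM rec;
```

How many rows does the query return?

8

Base: id=1 (c21) at d 0.
Iteration 1: rows with reply_to in {1} -> c5 (id 2, d 1), c25 (id 5, d 1), c10 (id 10, d 1).
Iteration 2: rows with reply_to in {2,5,10} -> c19 (id 3, d 2), c38 (id 4, d 2), c30 (id 6, d 2), c24 (id 8, d 2).
Iteration 3: d < 2 fails for all current rows; recursion stops.
Total rows emitted: 8.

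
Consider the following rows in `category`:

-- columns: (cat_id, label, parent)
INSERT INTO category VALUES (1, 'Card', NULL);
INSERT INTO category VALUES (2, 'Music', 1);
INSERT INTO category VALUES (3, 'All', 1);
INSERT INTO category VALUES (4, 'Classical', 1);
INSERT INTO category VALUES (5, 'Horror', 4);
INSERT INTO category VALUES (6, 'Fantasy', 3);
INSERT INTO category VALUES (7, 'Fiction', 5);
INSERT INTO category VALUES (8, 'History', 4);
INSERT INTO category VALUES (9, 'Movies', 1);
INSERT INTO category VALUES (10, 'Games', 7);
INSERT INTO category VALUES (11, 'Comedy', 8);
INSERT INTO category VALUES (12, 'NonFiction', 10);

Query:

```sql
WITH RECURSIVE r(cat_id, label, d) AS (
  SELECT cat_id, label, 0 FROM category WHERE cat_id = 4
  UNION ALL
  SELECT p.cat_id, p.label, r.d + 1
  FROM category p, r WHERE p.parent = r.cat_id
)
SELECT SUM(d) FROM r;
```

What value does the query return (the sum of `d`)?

Base: cat_id=4 (Classical) at d 0.
Iteration 1: rows with parent in {4} -> Horror (id 5, d 1), History (id 8, d 1).
Iteration 2: rows with parent in {5,8} -> Fiction (id 7, d 2), Comedy (id 11, d 2).
Iteration 3: rows with parent in {7,11} -> Games (id 10, d 3).
Iteration 4: rows with parent in {10} -> NonFiction (id 12, d 4).
Iteration 5: no rows with parent in {12}; recursion stops.
SUM(d) = 0 + 1 + 1 + 2 + 2 + 3 + 4 = 13.

13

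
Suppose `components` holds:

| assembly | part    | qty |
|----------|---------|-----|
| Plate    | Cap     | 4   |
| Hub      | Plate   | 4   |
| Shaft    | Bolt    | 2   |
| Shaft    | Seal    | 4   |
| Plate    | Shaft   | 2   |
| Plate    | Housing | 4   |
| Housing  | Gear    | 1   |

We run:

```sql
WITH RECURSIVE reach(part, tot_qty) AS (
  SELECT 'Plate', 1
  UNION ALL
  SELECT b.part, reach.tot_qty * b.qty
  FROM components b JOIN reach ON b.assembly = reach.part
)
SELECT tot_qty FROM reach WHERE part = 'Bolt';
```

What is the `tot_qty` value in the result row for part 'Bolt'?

Base: (Plate, tot_qty=1).
Iteration 1: components of {Plate} -> Cap = 1*4 = 4, Housing = 1*4 = 4, Shaft = 1*2 = 2.
Iteration 2: components of {Cap,Housing,Shaft} -> Bolt = 2*2 = 4, Gear = 4*1 = 4, Seal = 2*4 = 8.
Iteration 3: no further components; recursion stops.

4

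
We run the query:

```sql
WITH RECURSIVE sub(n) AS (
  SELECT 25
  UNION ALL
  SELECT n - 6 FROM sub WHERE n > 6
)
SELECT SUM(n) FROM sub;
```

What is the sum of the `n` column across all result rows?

Base: n=25.
Iteration 1: 25 > 6 holds -> n = 25 - 6 = 19.
Iteration 2: 19 > 6 holds -> n = 19 - 6 = 13.
Iteration 3: 13 > 6 holds -> n = 13 - 6 = 7.
Iteration 4: 7 > 6 holds -> n = 7 - 6 = 1.
Iteration 5: 1 > 6 fails; recursion stops.
SUM(n) = 25 + 19 + 13 + 7 + 1 = 65.

65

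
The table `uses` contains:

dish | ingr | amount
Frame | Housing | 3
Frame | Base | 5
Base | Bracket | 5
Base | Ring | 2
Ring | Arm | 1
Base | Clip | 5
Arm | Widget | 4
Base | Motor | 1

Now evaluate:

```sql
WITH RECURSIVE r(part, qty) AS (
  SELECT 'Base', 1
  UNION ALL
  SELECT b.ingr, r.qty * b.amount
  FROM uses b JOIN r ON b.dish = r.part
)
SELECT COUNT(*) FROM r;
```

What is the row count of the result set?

7

Base: (Base, qty=1).
Iteration 1: components of {Base} -> Bracket = 1*5 = 5, Clip = 1*5 = 5, Motor = 1*1 = 1, Ring = 1*2 = 2.
Iteration 2: components of {Bracket,Clip,Motor,Ring} -> Arm = 2*1 = 2.
Iteration 3: components of {Arm} -> Widget = 2*4 = 8.
Iteration 4: no further components; recursion stops.
Total rows emitted: 7.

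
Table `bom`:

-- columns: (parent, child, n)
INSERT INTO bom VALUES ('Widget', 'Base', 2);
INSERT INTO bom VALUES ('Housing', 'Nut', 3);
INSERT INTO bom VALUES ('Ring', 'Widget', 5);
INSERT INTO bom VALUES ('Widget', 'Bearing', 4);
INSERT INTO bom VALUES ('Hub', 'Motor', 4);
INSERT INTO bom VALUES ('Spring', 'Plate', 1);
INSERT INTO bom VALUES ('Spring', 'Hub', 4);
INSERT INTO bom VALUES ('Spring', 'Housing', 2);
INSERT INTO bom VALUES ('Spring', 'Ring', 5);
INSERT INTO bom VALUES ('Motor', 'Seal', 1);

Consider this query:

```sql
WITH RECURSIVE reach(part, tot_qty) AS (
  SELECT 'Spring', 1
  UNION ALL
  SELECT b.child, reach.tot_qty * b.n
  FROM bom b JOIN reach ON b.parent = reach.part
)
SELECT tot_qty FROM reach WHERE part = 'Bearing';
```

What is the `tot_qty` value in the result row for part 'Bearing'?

Base: (Spring, tot_qty=1).
Iteration 1: components of {Spring} -> Housing = 1*2 = 2, Hub = 1*4 = 4, Plate = 1*1 = 1, Ring = 1*5 = 5.
Iteration 2: components of {Housing,Hub,Plate,Ring} -> Motor = 4*4 = 16, Nut = 2*3 = 6, Widget = 5*5 = 25.
Iteration 3: components of {Motor,Nut,Widget} -> Base = 25*2 = 50, Bearing = 25*4 = 100, Seal = 16*1 = 16.
Iteration 4: no further components; recursion stops.

100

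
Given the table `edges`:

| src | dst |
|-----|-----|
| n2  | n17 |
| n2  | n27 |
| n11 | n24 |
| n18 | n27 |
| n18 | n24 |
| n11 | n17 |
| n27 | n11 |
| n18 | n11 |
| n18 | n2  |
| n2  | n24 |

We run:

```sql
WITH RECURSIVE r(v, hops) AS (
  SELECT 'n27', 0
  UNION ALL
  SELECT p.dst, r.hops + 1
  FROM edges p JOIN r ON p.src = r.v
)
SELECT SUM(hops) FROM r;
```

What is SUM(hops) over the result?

Base: (n27, hops=0).
Iteration 1: edges from {n27} -> (n11, hops=1).
Iteration 2: edges from {n11} -> (n17, hops=2), (n24, hops=2).
Iteration 3: no outgoing edges from {n17,n24}; recursion stops.
SUM(hops) = 0 + 1 + 2 + 2 = 5.

5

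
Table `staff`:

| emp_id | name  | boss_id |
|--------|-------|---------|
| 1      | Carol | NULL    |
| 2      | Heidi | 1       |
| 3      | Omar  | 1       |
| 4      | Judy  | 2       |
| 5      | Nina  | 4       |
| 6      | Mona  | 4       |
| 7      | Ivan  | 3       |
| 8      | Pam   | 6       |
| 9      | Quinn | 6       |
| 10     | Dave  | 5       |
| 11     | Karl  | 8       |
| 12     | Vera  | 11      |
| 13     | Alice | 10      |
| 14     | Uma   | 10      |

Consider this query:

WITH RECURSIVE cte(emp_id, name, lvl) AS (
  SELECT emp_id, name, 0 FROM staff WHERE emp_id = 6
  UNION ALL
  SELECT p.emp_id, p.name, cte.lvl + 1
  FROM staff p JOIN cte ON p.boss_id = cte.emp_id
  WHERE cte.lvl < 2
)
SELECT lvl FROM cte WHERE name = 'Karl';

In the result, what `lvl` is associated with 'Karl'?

Base: emp_id=6 (Mona) at lvl 0.
Iteration 1: rows with boss_id in {6} -> Pam (id 8, lvl 1), Quinn (id 9, lvl 1).
Iteration 2: rows with boss_id in {8,9} -> Karl (id 11, lvl 2).
Iteration 3: lvl < 2 fails for all current rows; recursion stops.

2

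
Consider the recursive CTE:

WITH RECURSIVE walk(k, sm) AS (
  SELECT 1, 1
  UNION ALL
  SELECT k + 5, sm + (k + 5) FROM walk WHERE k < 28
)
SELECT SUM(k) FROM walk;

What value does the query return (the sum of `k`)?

112

Base: k=1, sm=1.
Iteration 1: 1 < 28 holds -> k = 1 + 5 = 6, sm = 1 + 6 = 7.
Iteration 2: 6 < 28 holds -> k = 6 + 5 = 11, sm = 7 + 11 = 18.
Iteration 3: 11 < 28 holds -> k = 11 + 5 = 16, sm = 18 + 16 = 34.
Iteration 4: 16 < 28 holds -> k = 16 + 5 = 21, sm = 34 + 21 = 55.
Iteration 5: 21 < 28 holds -> k = 21 + 5 = 26, sm = 55 + 26 = 81.
Iteration 6: 26 < 28 holds -> k = 26 + 5 = 31, sm = 81 + 31 = 112.
Iteration 7: 31 < 28 fails; recursion stops.
SUM(k) = 1 + 6 + 11 + 16 + 21 + 26 + 31 = 112.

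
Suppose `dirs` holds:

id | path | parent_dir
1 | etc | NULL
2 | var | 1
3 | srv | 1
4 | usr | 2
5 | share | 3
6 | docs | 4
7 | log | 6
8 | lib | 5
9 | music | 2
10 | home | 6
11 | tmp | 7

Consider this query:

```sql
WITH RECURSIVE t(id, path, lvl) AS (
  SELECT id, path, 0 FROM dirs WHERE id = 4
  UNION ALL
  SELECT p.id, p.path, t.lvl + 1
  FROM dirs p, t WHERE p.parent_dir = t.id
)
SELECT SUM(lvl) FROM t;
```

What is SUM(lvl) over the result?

Base: id=4 (usr) at lvl 0.
Iteration 1: rows with parent_dir in {4} -> docs (id 6, lvl 1).
Iteration 2: rows with parent_dir in {6} -> log (id 7, lvl 2), home (id 10, lvl 2).
Iteration 3: rows with parent_dir in {7,10} -> tmp (id 11, lvl 3).
Iteration 4: no rows with parent_dir in {11}; recursion stops.
SUM(lvl) = 0 + 1 + 2 + 2 + 3 = 8.

8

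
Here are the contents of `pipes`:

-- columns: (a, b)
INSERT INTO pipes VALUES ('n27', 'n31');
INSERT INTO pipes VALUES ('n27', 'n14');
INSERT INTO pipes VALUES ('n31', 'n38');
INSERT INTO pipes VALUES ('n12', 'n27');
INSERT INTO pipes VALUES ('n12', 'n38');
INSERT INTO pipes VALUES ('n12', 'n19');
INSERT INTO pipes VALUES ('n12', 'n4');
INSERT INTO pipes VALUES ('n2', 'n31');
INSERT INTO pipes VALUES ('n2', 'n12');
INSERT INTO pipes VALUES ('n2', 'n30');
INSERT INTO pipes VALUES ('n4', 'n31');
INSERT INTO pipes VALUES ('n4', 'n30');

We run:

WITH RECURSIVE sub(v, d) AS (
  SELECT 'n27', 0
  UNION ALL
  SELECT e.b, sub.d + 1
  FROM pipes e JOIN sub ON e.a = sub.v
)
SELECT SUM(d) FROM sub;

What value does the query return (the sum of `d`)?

Base: (n27, d=0).
Iteration 1: edges from {n27} -> (n14, d=1), (n31, d=1).
Iteration 2: edges from {n14,n31} -> (n38, d=2).
Iteration 3: no outgoing edges from {n38}; recursion stops.
SUM(d) = 0 + 1 + 1 + 2 = 4.

4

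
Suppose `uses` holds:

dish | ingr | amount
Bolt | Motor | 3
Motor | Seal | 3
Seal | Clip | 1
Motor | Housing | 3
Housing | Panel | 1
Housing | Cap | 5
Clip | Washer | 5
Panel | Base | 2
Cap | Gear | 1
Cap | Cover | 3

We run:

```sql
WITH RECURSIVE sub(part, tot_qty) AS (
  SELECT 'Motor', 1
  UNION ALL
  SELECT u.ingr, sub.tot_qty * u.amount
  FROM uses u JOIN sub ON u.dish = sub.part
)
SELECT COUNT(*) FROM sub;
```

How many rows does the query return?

10

Base: (Motor, tot_qty=1).
Iteration 1: components of {Motor} -> Housing = 1*3 = 3, Seal = 1*3 = 3.
Iteration 2: components of {Housing,Seal} -> Cap = 3*5 = 15, Clip = 3*1 = 3, Panel = 3*1 = 3.
Iteration 3: components of {Cap,Clip,Panel} -> Base = 3*2 = 6, Cover = 15*3 = 45, Gear = 15*1 = 15, Washer = 3*5 = 15.
Iteration 4: no further components; recursion stops.
Total rows emitted: 10.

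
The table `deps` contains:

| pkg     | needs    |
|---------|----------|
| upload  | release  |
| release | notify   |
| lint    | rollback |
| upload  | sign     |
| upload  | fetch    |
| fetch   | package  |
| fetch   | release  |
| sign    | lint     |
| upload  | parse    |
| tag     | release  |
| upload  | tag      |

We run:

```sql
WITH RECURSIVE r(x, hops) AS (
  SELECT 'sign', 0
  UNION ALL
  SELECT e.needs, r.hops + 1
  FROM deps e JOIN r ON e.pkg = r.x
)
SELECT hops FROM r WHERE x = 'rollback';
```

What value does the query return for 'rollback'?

2

Base: (sign, hops=0).
Iteration 1: edges from {sign} -> (lint, hops=1).
Iteration 2: edges from {lint} -> (rollback, hops=2).
Iteration 3: no outgoing edges from {rollback}; recursion stops.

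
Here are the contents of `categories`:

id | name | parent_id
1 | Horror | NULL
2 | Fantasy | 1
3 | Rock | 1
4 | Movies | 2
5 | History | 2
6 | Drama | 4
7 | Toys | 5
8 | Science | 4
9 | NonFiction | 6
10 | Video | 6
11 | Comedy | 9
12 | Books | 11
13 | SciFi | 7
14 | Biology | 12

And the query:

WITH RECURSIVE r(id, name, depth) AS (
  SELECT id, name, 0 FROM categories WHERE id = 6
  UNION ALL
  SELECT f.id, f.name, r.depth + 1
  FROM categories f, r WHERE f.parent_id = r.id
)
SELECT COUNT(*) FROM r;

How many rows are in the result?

6

Base: id=6 (Drama) at depth 0.
Iteration 1: rows with parent_id in {6} -> NonFiction (id 9, depth 1), Video (id 10, depth 1).
Iteration 2: rows with parent_id in {9,10} -> Comedy (id 11, depth 2).
Iteration 3: rows with parent_id in {11} -> Books (id 12, depth 3).
Iteration 4: rows with parent_id in {12} -> Biology (id 14, depth 4).
Iteration 5: no rows with parent_id in {14}; recursion stops.
Total rows emitted: 6.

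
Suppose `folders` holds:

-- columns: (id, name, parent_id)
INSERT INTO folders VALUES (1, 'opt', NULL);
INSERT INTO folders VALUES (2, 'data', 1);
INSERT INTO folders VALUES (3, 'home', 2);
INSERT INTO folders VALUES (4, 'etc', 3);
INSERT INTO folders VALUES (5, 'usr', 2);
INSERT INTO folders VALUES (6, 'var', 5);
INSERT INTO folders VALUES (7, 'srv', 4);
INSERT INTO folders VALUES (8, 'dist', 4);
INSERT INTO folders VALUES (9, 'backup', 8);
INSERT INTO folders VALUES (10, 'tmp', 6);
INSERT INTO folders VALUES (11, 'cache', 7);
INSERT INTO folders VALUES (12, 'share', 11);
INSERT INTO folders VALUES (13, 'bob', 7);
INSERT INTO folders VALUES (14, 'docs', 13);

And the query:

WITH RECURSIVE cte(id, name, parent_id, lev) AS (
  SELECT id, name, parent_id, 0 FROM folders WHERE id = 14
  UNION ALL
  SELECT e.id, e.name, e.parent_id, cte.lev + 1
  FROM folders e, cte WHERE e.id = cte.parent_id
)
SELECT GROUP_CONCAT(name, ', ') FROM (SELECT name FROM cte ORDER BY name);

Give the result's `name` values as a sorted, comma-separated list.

Base: id=14 (docs), parent_id=13, lev 0.
Iteration 1: join on id=13 -> bob (id 13, parent_id=7, lev 1).
Iteration 2: join on id=7 -> srv (id 7, parent_id=4, lev 2).
Iteration 3: join on id=4 -> etc (id 4, parent_id=3, lev 3).
Iteration 4: join on id=3 -> home (id 3, parent_id=2, lev 4).
Iteration 5: join on id=2 -> data (id 2, parent_id=1, lev 5).
Iteration 6: join on id=1 -> opt (id 1, parent_id=NULL, lev 6).
Iteration 7: parent_id is NULL; no match; recursion stops.

bob, data, docs, etc, home, opt, srv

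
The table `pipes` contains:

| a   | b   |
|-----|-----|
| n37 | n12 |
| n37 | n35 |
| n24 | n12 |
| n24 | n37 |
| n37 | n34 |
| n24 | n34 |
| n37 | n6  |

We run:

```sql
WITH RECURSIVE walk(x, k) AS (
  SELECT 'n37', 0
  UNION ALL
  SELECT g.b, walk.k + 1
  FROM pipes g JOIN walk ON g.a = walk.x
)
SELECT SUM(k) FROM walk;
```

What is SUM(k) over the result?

Base: (n37, k=0).
Iteration 1: edges from {n37} -> (n12, k=1), (n34, k=1), (n35, k=1), (n6, k=1).
Iteration 2: no outgoing edges from {n12,n34,n35,n6}; recursion stops.
SUM(k) = 0 + 1 + 1 + 1 + 1 = 4.

4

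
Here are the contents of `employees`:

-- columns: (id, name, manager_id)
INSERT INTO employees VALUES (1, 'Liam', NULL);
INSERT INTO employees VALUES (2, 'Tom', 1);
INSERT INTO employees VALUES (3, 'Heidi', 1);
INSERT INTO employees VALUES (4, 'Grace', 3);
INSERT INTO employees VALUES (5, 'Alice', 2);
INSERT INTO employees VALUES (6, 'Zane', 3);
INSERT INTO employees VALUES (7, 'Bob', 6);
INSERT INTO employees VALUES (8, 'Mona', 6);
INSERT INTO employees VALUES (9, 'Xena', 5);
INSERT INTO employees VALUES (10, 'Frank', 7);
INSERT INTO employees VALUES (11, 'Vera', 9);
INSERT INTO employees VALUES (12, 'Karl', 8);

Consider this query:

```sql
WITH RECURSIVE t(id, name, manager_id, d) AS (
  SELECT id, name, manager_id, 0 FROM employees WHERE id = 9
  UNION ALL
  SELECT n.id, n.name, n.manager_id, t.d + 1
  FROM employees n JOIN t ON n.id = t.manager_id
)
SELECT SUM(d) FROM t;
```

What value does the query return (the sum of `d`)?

Base: id=9 (Xena), manager_id=5, d 0.
Iteration 1: join on id=5 -> Alice (id 5, manager_id=2, d 1).
Iteration 2: join on id=2 -> Tom (id 2, manager_id=1, d 2).
Iteration 3: join on id=1 -> Liam (id 1, manager_id=NULL, d 3).
Iteration 4: manager_id is NULL; no match; recursion stops.
SUM(d) = 0 + 1 + 2 + 3 = 6.

6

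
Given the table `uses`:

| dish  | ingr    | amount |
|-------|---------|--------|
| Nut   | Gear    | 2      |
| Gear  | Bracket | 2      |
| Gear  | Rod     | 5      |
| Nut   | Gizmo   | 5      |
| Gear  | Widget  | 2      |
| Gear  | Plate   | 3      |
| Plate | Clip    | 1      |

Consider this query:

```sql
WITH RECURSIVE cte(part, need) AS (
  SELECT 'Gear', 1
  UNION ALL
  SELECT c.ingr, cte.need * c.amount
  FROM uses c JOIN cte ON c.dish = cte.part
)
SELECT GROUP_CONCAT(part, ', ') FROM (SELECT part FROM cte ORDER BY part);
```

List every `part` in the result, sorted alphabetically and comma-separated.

Base: (Gear, need=1).
Iteration 1: components of {Gear} -> Bracket = 1*2 = 2, Plate = 1*3 = 3, Rod = 1*5 = 5, Widget = 1*2 = 2.
Iteration 2: components of {Bracket,Plate,Rod,Widget} -> Clip = 3*1 = 3.
Iteration 3: no further components; recursion stops.

Bracket, Clip, Gear, Plate, Rod, Widget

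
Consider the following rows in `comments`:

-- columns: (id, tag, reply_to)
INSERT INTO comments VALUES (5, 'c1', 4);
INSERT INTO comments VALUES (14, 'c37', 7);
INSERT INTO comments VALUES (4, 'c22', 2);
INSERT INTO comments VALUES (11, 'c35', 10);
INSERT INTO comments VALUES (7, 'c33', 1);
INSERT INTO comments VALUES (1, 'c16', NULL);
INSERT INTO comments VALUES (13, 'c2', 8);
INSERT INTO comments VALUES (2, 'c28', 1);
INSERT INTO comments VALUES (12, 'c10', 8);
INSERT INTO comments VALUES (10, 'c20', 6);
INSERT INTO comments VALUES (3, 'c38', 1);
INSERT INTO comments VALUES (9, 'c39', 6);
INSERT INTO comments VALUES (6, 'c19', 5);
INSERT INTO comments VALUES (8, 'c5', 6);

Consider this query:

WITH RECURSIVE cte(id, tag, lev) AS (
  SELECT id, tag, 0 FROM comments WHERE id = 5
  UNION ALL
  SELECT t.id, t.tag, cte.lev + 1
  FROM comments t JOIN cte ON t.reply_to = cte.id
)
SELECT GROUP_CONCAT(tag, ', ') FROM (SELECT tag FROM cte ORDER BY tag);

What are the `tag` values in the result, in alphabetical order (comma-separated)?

Base: id=5 (c1) at lev 0.
Iteration 1: rows with reply_to in {5} -> c19 (id 6, lev 1).
Iteration 2: rows with reply_to in {6} -> c5 (id 8, lev 2), c39 (id 9, lev 2), c20 (id 10, lev 2).
Iteration 3: rows with reply_to in {8,9,10} -> c35 (id 11, lev 3), c10 (id 12, lev 3), c2 (id 13, lev 3).
Iteration 4: no rows with reply_to in {11,12,13}; recursion stops.

c1, c10, c19, c2, c20, c35, c39, c5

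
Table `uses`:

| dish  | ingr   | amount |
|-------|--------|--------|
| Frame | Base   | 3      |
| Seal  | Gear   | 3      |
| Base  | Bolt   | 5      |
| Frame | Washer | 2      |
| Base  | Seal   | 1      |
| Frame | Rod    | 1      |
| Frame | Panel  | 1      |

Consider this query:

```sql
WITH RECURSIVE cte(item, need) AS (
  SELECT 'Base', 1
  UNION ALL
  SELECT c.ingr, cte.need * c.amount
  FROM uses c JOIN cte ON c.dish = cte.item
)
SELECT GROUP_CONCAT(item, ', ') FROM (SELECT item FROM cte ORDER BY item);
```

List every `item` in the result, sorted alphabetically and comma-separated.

Base: (Base, need=1).
Iteration 1: components of {Base} -> Bolt = 1*5 = 5, Seal = 1*1 = 1.
Iteration 2: components of {Bolt,Seal} -> Gear = 1*3 = 3.
Iteration 3: no further components; recursion stops.

Base, Bolt, Gear, Seal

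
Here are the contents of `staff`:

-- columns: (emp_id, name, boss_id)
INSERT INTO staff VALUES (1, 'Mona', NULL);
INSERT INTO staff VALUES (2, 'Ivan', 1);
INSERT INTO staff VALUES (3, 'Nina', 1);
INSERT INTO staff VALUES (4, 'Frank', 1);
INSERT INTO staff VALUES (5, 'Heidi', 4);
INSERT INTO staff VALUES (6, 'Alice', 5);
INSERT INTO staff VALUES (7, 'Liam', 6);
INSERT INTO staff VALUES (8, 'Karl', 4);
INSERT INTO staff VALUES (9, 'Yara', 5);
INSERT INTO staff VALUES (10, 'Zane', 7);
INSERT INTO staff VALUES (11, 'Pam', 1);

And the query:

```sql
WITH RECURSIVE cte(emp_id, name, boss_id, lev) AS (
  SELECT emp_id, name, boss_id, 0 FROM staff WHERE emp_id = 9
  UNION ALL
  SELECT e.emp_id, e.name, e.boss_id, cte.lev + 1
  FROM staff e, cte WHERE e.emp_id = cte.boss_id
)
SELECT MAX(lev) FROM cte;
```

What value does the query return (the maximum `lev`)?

Base: emp_id=9 (Yara), boss_id=5, lev 0.
Iteration 1: join on emp_id=5 -> Heidi (id 5, boss_id=4, lev 1).
Iteration 2: join on emp_id=4 -> Frank (id 4, boss_id=1, lev 2).
Iteration 3: join on emp_id=1 -> Mona (id 1, boss_id=NULL, lev 3).
Iteration 4: boss_id is NULL; no match; recursion stops.
lev values: 0, 1, 2, 3; the maximum is 3.

3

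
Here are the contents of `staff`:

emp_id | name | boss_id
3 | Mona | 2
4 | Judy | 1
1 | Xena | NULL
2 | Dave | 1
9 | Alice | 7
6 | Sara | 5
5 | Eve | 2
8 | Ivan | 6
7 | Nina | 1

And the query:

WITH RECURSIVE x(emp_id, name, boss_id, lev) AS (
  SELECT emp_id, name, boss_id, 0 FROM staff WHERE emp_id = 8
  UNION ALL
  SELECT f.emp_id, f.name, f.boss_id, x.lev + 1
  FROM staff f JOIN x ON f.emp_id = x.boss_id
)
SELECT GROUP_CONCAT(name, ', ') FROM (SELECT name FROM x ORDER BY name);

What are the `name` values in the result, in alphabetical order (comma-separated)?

Base: emp_id=8 (Ivan), boss_id=6, lev 0.
Iteration 1: join on emp_id=6 -> Sara (id 6, boss_id=5, lev 1).
Iteration 2: join on emp_id=5 -> Eve (id 5, boss_id=2, lev 2).
Iteration 3: join on emp_id=2 -> Dave (id 2, boss_id=1, lev 3).
Iteration 4: join on emp_id=1 -> Xena (id 1, boss_id=NULL, lev 4).
Iteration 5: boss_id is NULL; no match; recursion stops.

Dave, Eve, Ivan, Sara, Xena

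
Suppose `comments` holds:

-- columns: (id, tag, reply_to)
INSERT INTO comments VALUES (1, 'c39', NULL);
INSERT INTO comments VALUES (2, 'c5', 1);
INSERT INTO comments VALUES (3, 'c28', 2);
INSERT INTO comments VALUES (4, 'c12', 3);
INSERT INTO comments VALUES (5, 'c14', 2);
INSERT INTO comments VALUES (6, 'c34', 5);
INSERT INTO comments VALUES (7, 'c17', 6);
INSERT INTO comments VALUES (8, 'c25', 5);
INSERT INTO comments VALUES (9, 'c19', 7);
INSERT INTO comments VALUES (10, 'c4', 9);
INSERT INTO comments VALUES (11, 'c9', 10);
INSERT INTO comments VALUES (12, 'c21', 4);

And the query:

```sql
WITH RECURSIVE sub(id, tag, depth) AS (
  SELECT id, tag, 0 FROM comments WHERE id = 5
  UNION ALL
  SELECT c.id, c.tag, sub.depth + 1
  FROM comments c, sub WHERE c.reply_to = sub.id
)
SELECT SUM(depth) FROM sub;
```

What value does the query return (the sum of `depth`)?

Base: id=5 (c14) at depth 0.
Iteration 1: rows with reply_to in {5} -> c34 (id 6, depth 1), c25 (id 8, depth 1).
Iteration 2: rows with reply_to in {6,8} -> c17 (id 7, depth 2).
Iteration 3: rows with reply_to in {7} -> c19 (id 9, depth 3).
Iteration 4: rows with reply_to in {9} -> c4 (id 10, depth 4).
Iteration 5: rows with reply_to in {10} -> c9 (id 11, depth 5).
Iteration 6: no rows with reply_to in {11}; recursion stops.
SUM(depth) = 0 + 1 + 1 + 2 + 3 + 4 + 5 = 16.

16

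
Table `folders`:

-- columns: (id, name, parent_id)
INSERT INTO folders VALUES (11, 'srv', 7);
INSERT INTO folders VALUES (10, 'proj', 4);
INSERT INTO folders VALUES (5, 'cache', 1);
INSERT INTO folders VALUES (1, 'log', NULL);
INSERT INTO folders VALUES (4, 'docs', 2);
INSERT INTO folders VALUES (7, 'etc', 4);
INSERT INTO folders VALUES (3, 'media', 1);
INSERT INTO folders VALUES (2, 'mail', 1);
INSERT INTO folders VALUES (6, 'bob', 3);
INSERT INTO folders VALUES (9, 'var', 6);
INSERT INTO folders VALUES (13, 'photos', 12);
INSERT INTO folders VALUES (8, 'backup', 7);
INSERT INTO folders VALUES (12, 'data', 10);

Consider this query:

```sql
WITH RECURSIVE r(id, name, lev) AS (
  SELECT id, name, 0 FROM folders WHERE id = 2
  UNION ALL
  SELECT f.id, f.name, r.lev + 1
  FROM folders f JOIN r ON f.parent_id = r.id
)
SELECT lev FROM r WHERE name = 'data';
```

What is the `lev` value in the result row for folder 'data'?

3

Base: id=2 (mail) at lev 0.
Iteration 1: rows with parent_id in {2} -> docs (id 4, lev 1).
Iteration 2: rows with parent_id in {4} -> etc (id 7, lev 2), proj (id 10, lev 2).
Iteration 3: rows with parent_id in {7,10} -> backup (id 8, lev 3), srv (id 11, lev 3), data (id 12, lev 3).
Iteration 4: rows with parent_id in {8,11,12} -> photos (id 13, lev 4).
Iteration 5: no rows with parent_id in {13}; recursion stops.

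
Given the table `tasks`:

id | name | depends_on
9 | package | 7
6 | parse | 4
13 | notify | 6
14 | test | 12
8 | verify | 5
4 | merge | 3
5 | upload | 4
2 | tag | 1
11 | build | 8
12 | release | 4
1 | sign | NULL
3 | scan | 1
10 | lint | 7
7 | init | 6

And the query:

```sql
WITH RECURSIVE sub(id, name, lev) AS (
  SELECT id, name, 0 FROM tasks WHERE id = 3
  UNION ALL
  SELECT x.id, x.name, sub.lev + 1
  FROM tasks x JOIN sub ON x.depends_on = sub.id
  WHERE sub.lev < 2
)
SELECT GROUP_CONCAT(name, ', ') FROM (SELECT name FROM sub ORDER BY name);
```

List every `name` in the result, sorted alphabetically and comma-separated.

Base: id=3 (scan) at lev 0.
Iteration 1: rows with depends_on in {3} -> merge (id 4, lev 1).
Iteration 2: rows with depends_on in {4} -> upload (id 5, lev 2), parse (id 6, lev 2), release (id 12, lev 2).
Iteration 3: lev < 2 fails for all current rows; recursion stops.

merge, parse, release, scan, upload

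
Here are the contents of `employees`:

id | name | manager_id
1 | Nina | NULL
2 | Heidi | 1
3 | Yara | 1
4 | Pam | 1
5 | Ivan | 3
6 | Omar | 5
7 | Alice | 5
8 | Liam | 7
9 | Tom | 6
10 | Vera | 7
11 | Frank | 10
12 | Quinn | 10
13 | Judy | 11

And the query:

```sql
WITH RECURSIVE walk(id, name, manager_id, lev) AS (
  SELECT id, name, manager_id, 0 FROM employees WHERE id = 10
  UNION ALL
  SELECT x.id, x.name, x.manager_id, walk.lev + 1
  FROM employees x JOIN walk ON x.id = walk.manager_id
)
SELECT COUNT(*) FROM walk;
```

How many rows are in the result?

5

Base: id=10 (Vera), manager_id=7, lev 0.
Iteration 1: join on id=7 -> Alice (id 7, manager_id=5, lev 1).
Iteration 2: join on id=5 -> Ivan (id 5, manager_id=3, lev 2).
Iteration 3: join on id=3 -> Yara (id 3, manager_id=1, lev 3).
Iteration 4: join on id=1 -> Nina (id 1, manager_id=NULL, lev 4).
Iteration 5: manager_id is NULL; no match; recursion stops.
Total rows emitted: 5.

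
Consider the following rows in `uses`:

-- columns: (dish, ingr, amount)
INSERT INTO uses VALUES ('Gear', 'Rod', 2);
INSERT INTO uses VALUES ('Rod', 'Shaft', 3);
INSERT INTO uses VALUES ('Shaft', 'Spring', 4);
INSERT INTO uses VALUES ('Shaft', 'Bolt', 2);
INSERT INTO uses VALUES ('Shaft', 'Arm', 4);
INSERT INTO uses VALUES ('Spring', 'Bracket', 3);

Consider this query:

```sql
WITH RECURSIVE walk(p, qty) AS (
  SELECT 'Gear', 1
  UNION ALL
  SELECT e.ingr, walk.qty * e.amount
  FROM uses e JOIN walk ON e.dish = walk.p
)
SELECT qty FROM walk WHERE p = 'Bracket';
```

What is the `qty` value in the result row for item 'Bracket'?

72

Base: (Gear, qty=1).
Iteration 1: components of {Gear} -> Rod = 1*2 = 2.
Iteration 2: components of {Rod} -> Shaft = 2*3 = 6.
Iteration 3: components of {Shaft} -> Arm = 6*4 = 24, Bolt = 6*2 = 12, Spring = 6*4 = 24.
Iteration 4: components of {Arm,Bolt,Spring} -> Bracket = 24*3 = 72.
Iteration 5: no further components; recursion stops.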